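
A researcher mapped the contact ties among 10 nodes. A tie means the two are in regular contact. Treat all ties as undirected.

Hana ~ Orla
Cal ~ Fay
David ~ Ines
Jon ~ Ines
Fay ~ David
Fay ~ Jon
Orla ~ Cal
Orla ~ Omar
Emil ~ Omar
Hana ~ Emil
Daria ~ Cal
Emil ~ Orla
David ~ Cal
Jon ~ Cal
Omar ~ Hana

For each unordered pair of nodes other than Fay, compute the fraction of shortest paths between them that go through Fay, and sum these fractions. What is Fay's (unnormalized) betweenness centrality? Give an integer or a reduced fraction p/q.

Pairs whose geodesics pass through Fay — David–Jon: 1/3.
All other pairs contribute 0.
Summing the contributions gives betweenness(Fay) = 1/3.

1/3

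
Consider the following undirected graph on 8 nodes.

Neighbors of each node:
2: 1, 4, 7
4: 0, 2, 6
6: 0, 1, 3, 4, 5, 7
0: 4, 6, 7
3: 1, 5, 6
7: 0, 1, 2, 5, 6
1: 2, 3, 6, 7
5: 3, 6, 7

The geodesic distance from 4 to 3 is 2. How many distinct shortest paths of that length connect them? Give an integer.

The shortest distance is 2, and the only length-2 path is 4–6–3. So there is exactly 1 shortest path.

1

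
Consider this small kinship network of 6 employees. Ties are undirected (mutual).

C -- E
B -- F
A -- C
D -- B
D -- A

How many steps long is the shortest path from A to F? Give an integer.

One shortest route is A – D – B – F, which uses 3 edges, and at distance 2 from A we only reach {B, E}, which does not include F. So d(A,F) = 3.

3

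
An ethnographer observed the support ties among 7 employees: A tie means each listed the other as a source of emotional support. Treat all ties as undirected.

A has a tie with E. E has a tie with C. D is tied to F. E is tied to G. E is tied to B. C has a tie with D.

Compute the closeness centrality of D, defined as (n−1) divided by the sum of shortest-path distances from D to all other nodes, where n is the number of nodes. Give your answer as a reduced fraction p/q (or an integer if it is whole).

6/13

Distances from D: A:3, B:3, C:1, E:2, F:1, G:3. Sum = 13.
n = 7, so closeness = 6/13.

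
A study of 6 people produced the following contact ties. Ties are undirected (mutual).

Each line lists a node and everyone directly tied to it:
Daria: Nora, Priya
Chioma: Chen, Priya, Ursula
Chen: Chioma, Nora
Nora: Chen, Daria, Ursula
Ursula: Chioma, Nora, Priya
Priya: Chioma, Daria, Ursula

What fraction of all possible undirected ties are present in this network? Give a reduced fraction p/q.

There are 8 edges and 6 nodes, so the maximum possible is C(6,2) = 15.
Density = 8/15.

8/15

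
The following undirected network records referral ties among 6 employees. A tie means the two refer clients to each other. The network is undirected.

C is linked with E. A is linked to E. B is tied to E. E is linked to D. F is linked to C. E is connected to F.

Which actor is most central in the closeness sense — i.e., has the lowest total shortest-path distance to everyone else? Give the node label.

E

Farness (sum of distances to all others) for each node — A:9, B:9, C:8, D:9, E:5, F:8.
The smallest farness is 5, for E, so E has the highest closeness.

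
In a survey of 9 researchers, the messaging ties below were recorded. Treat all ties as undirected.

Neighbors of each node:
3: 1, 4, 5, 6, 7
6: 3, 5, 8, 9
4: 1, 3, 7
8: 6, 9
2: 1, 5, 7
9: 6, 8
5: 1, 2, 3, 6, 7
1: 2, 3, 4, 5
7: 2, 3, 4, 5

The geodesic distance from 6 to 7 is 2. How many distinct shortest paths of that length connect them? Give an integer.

The shortest distance is 2. The length-2 paths are: 6–3–7; 6–5–7.
That gives 2 distinct shortest paths.

2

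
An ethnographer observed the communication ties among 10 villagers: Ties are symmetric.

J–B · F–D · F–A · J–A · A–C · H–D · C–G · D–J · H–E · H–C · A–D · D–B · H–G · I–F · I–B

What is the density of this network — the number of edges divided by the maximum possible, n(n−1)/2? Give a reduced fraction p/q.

1/3

There are 15 edges and 10 nodes, so the maximum possible is C(10,2) = 45.
Density = 15/45 = 1/3.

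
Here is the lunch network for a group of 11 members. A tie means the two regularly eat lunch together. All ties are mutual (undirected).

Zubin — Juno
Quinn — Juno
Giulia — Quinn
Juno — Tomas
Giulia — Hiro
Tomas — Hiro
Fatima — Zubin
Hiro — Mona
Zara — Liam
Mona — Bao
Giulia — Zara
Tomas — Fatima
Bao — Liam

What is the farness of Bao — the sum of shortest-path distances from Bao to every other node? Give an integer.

29

Distances from Bao: Fatima:4, Giulia:3, Hiro:2, Juno:4, Liam:1, Mona:1, Quinn:4, Tomas:3, Zara:2, Zubin:5.
Sum = 4 + 3 + 2 + 4 + 1 + 1 + 4 + 3 + 2 + 5 = 29.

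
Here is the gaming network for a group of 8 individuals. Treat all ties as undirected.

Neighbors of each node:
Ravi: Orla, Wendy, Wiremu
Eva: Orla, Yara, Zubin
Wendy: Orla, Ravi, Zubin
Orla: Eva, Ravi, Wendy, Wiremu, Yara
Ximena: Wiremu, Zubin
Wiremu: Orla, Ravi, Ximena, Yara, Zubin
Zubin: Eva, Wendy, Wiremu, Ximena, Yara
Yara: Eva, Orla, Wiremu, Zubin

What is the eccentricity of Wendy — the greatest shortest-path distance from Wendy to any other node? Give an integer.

2

Distances from Wendy: Eva:2, Orla:1, Ravi:1, Wiremu:2, Ximena:2, Yara:2, Zubin:1.
The largest is 2 (to Yara, Eva, Wiremu, and Ximena), so the eccentricity of Wendy is 2.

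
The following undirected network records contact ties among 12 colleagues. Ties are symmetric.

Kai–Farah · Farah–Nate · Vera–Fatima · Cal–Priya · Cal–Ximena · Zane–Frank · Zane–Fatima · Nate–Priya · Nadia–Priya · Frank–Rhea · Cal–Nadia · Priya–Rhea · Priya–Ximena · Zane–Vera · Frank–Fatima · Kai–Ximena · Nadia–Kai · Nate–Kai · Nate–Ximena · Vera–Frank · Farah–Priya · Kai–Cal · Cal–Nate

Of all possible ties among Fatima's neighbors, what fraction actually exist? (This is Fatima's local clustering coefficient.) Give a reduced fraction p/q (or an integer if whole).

Fatima's neighbors: Frank, Vera, and Zane (k = 3).
Possible neighbor pairs: C(3,2) = 3. Edges among them: Frank–Vera, Frank–Zane, Vera–Zane → e = 3.
Clustering(Fatima) = 3/3 = 1.

1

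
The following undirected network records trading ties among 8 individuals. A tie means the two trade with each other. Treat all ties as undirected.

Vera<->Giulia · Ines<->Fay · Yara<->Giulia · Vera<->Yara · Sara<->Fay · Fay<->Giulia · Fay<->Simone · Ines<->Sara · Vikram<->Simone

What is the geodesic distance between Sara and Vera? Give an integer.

One shortest route is Sara – Fay – Giulia – Vera, which uses 3 edges, and at distance 2 from Sara we only reach {Giulia, Simone}, which does not include Vera. So d(Sara,Vera) = 3.

3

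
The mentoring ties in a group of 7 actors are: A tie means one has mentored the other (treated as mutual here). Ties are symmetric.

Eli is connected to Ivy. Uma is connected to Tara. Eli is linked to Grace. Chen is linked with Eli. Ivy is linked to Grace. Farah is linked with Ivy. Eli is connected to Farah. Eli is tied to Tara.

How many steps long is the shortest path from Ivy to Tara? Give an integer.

2

One shortest route is Ivy – Eli – Tara, which uses 2 edges, and Ivy and Tara are not directly tied, so nothing shorter exists. So d(Ivy,Tara) = 2.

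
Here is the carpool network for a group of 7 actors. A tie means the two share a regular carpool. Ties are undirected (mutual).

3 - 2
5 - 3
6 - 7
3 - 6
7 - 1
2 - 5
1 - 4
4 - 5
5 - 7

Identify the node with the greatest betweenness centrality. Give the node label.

5

Unnormalized betweenness of each node: 1:5/6, 2:0, 3:11/6, 4:4/3, 5:19/3, 6:5/6, 7:23/6.
5 has the largest value, 19/3, making it the main broker — the node through which the most shortest paths run.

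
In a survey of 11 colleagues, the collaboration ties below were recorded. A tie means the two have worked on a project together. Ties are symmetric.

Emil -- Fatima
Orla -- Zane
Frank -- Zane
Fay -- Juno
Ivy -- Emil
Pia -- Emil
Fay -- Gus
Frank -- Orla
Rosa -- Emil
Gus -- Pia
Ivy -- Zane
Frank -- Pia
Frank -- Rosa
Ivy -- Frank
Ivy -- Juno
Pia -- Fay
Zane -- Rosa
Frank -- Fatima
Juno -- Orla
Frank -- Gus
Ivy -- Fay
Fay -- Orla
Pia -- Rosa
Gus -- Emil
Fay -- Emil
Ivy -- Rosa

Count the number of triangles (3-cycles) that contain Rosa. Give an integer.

Rosa's neighbors: Emil, Frank, Ivy, Pia, and Zane.
Neighbor pairs that are themselves tied: Rosa–Emil–Ivy; Rosa–Emil–Pia; Rosa–Frank–Ivy; Rosa–Frank–Pia; Rosa–Frank–Zane; Rosa–Ivy–Zane. Each forms one triangle with Rosa, for 6 in total.

6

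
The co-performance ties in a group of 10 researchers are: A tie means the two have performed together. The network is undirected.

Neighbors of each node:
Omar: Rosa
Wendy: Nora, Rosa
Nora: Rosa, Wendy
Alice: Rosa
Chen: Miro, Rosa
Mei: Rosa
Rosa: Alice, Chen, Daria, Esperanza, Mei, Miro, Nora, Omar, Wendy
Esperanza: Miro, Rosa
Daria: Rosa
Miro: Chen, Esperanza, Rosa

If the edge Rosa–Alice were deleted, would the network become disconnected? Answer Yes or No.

Yes

Without the Rosa–Alice edge there is no alternate route between Rosa and Alice, so the network disconnects. It is a bridge.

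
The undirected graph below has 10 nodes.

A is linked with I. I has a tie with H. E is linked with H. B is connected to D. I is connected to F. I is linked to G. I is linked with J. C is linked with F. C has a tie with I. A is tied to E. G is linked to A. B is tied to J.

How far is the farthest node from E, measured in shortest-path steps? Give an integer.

5

Distances from E: A:1, B:4, C:3, D:5, F:3, G:2, H:1, I:2, J:3.
The largest is 5 (to D), so the eccentricity of E is 5.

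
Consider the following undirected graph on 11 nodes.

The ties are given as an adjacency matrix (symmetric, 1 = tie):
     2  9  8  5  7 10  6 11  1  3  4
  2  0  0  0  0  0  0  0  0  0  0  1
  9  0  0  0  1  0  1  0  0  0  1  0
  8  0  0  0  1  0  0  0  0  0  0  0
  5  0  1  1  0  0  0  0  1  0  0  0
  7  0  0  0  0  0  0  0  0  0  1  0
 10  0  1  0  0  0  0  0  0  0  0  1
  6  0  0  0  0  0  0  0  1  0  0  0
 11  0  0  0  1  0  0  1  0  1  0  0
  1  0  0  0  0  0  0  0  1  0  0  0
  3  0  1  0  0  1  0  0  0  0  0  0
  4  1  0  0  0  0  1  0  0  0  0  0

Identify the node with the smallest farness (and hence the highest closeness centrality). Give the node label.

Farness (sum of distances to all others) for each node — 1:35, 2:41, 3:27, 4:32, 5:21, 6:35, 7:36, 8:30, 9:20, 10:25, 11:26.
The smallest farness is 20, for 9, so 9 has the highest closeness.

9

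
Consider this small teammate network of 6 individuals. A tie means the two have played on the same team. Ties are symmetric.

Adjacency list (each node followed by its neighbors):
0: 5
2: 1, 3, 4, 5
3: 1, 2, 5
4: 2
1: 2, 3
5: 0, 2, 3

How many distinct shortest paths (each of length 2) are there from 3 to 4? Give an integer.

1

The shortest distance is 2, and the only length-2 path is 3–2–4. So there is exactly 1 shortest path.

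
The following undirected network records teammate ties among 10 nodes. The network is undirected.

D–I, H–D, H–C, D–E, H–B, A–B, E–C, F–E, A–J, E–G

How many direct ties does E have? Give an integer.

4

E is directly tied to C, D, F, and G. That is 4 neighbors, so the degree of E is 4.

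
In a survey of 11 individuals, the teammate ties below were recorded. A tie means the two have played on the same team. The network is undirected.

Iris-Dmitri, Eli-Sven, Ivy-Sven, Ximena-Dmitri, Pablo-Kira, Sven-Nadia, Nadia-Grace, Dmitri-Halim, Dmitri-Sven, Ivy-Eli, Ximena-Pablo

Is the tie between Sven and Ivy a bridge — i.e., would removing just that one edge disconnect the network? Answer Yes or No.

No

Even without that edge, Sven still reaches Ivy via Sven – Eli – Ivy, so the network stays connected. Not a bridge.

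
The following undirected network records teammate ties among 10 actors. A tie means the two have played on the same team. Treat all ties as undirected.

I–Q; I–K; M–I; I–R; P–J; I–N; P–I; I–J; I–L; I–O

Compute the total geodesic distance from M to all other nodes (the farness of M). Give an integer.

17

Distances from M: I:1, J:2, K:2, L:2, N:2, O:2, P:2, Q:2, R:2.
Sum = 1 + 2 + 2 + 2 + 2 + 2 + 2 + 2 + 2 = 17.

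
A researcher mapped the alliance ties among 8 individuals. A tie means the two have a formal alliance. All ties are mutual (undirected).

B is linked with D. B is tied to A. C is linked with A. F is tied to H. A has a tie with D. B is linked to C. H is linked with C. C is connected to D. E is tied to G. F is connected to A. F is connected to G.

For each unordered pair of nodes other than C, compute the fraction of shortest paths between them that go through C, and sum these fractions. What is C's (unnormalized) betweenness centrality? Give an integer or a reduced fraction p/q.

Pairs whose geodesics pass through C — D–H: 1; B–H: 1; H–A: 1/2.
All other pairs contribute 0.
Summing the contributions gives betweenness(C) = 5/2.

5/2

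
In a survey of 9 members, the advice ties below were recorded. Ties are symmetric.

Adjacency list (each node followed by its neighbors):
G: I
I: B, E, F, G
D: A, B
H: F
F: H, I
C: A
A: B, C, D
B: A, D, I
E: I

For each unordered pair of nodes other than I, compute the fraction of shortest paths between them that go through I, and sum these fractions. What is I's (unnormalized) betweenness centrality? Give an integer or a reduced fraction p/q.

Pairs whose geodesics pass through I — G–C: 1; G–A: 1; G–D: 1; G–B: 1; G–F: 1; G–E: 1; G–H: 1; C–F: 1; C–E: 1; C–H: 1; A–F: 1; A–E: 1; A–H: 1; D–F: 1 … (+7 more pairs).
All other pairs contribute 0.
Summing the contributions gives betweenness(I) = 21.

21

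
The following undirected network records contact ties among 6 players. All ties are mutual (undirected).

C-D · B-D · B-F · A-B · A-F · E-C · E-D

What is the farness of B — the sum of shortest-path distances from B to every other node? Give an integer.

7

Distances from B: A:1, C:2, D:1, E:2, F:1.
Sum = 1 + 2 + 1 + 2 + 1 = 7.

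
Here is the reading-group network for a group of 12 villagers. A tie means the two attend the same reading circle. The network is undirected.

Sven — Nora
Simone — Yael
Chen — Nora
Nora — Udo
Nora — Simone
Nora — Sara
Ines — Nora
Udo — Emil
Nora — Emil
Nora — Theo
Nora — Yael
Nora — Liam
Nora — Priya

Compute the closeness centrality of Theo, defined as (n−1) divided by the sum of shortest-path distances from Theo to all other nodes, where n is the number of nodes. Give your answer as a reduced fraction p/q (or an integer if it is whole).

11/21

Distances from Theo: Chen:2, Emil:2, Ines:2, Liam:2, Nora:1, Priya:2, Sara:2, Simone:2, Sven:2, Udo:2, Yael:2. Sum = 21.
n = 12, so closeness = 11/21.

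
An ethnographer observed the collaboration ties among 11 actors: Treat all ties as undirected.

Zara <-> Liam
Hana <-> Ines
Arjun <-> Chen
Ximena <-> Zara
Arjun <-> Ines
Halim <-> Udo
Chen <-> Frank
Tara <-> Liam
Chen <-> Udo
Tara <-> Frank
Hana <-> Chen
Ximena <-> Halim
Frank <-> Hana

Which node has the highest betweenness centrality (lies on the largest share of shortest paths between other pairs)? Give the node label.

Unnormalized betweenness of each node: Arjun:2, Chen:18, Frank:13, Halim:8, Hana:6, Ines:1/2, Liam:7, Tara:10, Udo:11, Ximena:5, Zara:9/2.
Chen has the largest value, 18, making it the main broker — the node through which the most shortest paths run.

Chen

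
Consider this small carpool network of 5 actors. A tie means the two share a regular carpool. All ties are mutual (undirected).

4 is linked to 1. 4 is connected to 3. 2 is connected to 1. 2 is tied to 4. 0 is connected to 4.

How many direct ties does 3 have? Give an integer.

1

3 is directly tied to 4. That is 1 neighbor, so the degree of 3 is 1.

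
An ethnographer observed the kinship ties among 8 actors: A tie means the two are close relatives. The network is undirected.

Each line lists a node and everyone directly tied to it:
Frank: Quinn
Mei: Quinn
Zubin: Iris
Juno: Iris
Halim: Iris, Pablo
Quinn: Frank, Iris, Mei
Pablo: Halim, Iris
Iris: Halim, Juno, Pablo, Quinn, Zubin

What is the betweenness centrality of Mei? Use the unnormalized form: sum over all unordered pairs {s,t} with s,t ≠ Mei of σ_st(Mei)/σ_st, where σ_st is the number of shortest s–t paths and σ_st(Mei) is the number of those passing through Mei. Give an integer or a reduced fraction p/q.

0

No shortest path between any pair of other nodes passes through Mei.
Summing the contributions gives betweenness(Mei) = 0.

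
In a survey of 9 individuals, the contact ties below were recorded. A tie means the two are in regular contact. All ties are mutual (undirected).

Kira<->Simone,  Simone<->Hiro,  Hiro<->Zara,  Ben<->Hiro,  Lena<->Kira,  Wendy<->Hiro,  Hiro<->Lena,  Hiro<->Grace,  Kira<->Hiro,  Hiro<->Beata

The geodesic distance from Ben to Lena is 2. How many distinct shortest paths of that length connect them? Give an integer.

The shortest distance is 2, and the only length-2 path is Ben–Hiro–Lena. So there is exactly 1 shortest path.

1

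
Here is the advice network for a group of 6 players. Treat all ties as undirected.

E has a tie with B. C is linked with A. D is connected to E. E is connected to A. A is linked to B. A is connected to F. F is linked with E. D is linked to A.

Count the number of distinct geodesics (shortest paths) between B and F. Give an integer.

2

The shortest distance is 2. The length-2 paths are: B–A–F; B–E–F.
That gives 2 distinct shortest paths.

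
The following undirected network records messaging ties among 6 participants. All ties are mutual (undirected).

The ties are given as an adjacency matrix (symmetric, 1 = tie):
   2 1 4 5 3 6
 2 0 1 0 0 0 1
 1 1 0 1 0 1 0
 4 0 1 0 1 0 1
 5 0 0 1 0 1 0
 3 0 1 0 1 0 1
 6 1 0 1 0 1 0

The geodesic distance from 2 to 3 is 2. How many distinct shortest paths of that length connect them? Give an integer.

The shortest distance is 2. The length-2 paths are: 2–1–3; 2–6–3.
That gives 2 distinct shortest paths.

2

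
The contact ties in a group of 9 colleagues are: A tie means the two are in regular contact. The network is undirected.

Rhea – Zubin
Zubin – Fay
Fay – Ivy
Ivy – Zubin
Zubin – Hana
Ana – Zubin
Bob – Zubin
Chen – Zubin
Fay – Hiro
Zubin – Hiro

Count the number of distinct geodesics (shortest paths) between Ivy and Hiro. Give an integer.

The shortest distance is 2. The length-2 paths are: Ivy–Zubin–Hiro; Ivy–Fay–Hiro.
That gives 2 distinct shortest paths.

2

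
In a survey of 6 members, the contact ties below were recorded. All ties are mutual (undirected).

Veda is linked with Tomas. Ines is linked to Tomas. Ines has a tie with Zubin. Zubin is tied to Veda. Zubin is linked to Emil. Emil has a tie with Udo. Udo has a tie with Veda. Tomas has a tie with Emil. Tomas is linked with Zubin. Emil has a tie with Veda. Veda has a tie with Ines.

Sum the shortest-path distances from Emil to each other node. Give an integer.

6

Distances from Emil: Ines:2, Tomas:1, Udo:1, Veda:1, Zubin:1.
Sum = 2 + 1 + 1 + 1 + 1 = 6.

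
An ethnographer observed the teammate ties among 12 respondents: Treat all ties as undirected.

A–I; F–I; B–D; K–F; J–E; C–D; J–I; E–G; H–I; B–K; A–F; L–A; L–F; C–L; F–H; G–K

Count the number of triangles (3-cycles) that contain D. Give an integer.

0

D's neighbors are B and C, but none of them are tied to each other, so no triangle contains D.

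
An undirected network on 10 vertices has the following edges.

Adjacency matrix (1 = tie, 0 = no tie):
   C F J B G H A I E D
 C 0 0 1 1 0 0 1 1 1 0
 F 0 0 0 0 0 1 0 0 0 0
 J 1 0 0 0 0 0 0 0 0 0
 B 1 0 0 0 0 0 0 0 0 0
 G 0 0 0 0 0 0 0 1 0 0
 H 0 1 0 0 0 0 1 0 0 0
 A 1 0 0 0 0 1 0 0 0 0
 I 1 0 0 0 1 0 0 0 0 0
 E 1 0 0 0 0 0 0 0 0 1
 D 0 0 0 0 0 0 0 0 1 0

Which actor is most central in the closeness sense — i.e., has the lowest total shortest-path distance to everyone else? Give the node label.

Farness (sum of distances to all others) for each node — A:18, B:22, C:14, D:28, E:20, F:32, G:28, H:24, I:20, J:22.
The smallest farness is 14, for C, so C has the highest closeness.

C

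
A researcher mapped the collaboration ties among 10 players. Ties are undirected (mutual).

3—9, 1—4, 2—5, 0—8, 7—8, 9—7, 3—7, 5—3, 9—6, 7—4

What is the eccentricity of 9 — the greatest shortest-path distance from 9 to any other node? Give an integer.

Distances from 9: 0:3, 1:3, 2:3, 3:1, 4:2, 5:2, 6:1, 7:1, 8:2.
The largest is 3 (to 2, 0, and 1), so the eccentricity of 9 is 3.

3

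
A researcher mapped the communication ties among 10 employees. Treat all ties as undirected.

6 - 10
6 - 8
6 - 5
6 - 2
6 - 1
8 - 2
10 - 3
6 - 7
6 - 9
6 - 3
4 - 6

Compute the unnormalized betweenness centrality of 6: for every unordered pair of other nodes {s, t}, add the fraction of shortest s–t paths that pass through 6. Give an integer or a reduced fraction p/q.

Pairs whose geodesics pass through 6 — 8–9: 1; 8–10: 1; 8–1: 1; 8–7: 1; 8–5: 1; 8–4: 1; 8–3: 1; 9–2: 1; 9–10: 1; 9–1: 1; 9–7: 1; 9–5: 1; 9–4: 1; 9–3: 1 … (+20 more pairs).
All other pairs contribute 0.
Summing the contributions gives betweenness(6) = 34.

34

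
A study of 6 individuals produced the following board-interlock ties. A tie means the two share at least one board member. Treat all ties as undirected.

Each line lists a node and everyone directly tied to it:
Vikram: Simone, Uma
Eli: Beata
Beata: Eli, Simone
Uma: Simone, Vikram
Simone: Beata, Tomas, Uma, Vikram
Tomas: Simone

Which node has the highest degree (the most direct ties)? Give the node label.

Degrees — Beata:2, Eli:1, Simone:4, Tomas:1, Uma:2, Vikram:2.
The maximum is 4, attained only by Simone.

Simone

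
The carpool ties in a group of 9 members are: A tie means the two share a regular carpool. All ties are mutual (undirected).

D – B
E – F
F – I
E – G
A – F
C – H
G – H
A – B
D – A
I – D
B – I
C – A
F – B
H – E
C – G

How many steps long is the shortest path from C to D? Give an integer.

One shortest route is C – A – D, which uses 2 edges, and C and D are not directly tied, so nothing shorter exists. So d(C,D) = 2.

2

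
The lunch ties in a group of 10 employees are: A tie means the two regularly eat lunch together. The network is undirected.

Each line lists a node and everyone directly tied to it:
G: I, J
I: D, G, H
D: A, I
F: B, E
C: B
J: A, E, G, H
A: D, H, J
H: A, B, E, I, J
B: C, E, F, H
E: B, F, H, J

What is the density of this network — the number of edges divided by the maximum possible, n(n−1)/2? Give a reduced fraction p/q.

There are 15 edges and 10 nodes, so the maximum possible is C(10,2) = 45.
Density = 15/45 = 1/3.

1/3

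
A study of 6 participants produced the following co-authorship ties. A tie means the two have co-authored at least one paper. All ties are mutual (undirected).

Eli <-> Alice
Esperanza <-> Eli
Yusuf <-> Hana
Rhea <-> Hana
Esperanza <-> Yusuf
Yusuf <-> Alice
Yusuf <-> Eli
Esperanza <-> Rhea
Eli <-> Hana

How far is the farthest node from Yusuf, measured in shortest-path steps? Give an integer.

Distances from Yusuf: Alice:1, Eli:1, Esperanza:1, Hana:1, Rhea:2.
The largest is 2 (to Rhea), so the eccentricity of Yusuf is 2.

2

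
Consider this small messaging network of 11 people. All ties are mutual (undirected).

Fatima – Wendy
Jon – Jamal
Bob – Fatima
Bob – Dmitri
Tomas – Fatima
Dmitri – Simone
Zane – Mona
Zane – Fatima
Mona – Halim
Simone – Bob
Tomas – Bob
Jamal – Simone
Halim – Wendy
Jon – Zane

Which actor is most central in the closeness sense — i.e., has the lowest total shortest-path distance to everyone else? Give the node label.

Fatima

Farness (sum of distances to all others) for each node — Bob:19, Dmitri:25, Fatima:17, Halim:27, Jamal:25, Jon:23, Mona:25, Simone:23, Tomas:22, Wendy:23, Zane:19.
The smallest farness is 17, for Fatima, so Fatima has the highest closeness.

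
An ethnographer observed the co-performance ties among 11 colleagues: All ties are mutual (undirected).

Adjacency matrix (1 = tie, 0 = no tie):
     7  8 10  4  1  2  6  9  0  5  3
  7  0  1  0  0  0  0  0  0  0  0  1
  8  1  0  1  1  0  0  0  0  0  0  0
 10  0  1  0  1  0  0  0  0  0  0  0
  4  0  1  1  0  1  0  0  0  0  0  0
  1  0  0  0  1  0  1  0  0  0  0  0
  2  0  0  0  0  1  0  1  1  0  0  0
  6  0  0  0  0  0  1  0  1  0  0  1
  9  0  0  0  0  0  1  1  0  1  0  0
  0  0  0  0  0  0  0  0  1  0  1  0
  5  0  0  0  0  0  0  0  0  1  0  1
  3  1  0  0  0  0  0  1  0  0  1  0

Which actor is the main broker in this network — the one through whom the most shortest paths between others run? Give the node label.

3

Unnormalized betweenness of each node: 0:2, 1:17/2, 2:21/2, 3:27/2, 4:15/2, 5:7/2, 6:13/2, 7:19/2, 8:8, 9:11/2, 10:0.
3 has the largest value, 27/2, making it the main broker — the node through which the most shortest paths run.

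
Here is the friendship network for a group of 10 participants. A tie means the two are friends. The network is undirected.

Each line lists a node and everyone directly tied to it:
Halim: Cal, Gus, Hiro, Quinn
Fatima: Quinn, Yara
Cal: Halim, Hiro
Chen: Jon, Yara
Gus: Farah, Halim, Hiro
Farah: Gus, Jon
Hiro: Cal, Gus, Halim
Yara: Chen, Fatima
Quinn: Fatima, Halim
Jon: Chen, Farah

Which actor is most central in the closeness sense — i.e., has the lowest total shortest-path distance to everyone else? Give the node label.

Halim

Farness (sum of distances to all others) for each node — Cal:25, Chen:25, Farah:21, Fatima:22, Gus:19, Halim:18, Hiro:21, Jon:23, Quinn:20, Yara:24.
The smallest farness is 18, for Halim, so Halim has the highest closeness.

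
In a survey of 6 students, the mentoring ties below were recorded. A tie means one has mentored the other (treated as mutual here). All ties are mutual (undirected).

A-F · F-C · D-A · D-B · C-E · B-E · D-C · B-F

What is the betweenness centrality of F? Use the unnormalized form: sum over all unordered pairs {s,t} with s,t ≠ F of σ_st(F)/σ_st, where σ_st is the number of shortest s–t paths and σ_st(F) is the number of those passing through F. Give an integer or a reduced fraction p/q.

11/6

Pairs whose geodesics pass through F — A–C: 1/2; A–E: 2/4; A–B: 1/2; C–B: 1/3.
All other pairs contribute 0.
Summing the contributions gives betweenness(F) = 11/6.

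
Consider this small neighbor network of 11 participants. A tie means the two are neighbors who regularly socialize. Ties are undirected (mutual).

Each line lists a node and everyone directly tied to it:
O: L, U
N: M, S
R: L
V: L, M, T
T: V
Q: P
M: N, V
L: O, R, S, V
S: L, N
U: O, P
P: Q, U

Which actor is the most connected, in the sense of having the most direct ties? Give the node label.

L

Degrees — L:4, M:2, N:2, O:2, P:2, Q:1, R:1, S:2, T:1, U:2, V:3.
The maximum is 4, attained only by L.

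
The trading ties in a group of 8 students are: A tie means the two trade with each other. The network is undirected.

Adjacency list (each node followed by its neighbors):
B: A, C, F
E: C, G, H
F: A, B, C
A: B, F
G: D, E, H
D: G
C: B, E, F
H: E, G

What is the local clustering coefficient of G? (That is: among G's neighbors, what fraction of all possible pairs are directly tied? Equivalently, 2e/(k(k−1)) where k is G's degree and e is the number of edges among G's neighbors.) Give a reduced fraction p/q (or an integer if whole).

1/3

G's neighbors: D, E, and H (k = 3).
Possible neighbor pairs: C(3,2) = 3. Edges among them: E–H → e = 1.
Clustering(G) = 1/3.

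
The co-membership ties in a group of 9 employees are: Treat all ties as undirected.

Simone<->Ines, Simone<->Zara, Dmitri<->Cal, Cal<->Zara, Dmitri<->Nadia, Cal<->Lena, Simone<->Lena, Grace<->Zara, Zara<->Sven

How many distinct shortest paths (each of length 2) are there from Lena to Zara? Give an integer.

The shortest distance is 2. The length-2 paths are: Lena–Cal–Zara; Lena–Simone–Zara.
That gives 2 distinct shortest paths.

2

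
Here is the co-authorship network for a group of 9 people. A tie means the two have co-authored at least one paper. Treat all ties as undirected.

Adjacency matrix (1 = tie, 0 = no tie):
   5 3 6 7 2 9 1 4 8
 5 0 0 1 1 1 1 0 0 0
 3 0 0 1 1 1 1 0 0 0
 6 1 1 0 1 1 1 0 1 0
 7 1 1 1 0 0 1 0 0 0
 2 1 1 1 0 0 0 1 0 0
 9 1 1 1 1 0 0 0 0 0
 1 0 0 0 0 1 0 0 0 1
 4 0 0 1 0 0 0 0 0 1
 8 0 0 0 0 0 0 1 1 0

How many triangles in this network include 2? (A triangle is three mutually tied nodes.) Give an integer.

2

2's neighbors: 1, 3, 5, and 6.
Neighbor pairs that are themselves tied: 2–3–6; 2–5–6. Each forms one triangle with 2, for 2 in total.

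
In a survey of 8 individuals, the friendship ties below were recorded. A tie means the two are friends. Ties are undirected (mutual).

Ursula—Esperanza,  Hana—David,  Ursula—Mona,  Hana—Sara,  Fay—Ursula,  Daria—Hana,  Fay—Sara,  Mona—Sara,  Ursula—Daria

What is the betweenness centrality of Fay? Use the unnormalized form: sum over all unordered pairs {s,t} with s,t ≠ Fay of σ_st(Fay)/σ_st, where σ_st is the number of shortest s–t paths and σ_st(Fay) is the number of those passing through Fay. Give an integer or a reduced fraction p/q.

1

Pairs whose geodesics pass through Fay — Esperanza–Sara: 1/2; Sara–Ursula: 1/2.
All other pairs contribute 0.
Summing the contributions gives betweenness(Fay) = 1.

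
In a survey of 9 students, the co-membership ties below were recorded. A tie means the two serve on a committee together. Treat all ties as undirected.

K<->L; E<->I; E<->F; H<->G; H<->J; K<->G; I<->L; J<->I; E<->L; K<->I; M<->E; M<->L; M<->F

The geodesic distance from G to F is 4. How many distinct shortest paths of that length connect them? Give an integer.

3

The shortest distance is 4. The length-4 paths are: G–K–I–E–F; G–K–L–E–F; G–K–L–M–F.
That gives 3 distinct shortest paths.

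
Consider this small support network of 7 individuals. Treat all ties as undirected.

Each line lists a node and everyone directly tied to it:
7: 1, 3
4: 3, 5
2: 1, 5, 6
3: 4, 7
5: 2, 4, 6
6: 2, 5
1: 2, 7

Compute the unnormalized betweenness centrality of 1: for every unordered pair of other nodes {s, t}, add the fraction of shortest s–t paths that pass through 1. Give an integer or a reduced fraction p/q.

3

Pairs whose geodesics pass through 1 — 6–7: 1; 5–7: 1/2; 3–2: 1/2; 7–2: 1.
All other pairs contribute 0.
Summing the contributions gives betweenness(1) = 3.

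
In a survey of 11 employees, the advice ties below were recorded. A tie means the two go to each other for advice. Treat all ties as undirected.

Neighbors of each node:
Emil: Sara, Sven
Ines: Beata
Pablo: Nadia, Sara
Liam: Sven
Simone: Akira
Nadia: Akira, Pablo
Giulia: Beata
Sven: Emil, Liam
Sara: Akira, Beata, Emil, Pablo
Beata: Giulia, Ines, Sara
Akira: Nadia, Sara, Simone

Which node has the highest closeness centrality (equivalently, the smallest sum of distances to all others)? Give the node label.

Farness (sum of distances to all others) for each node — Akira:22, Beata:22, Emil:22, Giulia:31, Ines:31, Liam:38, Nadia:29, Pablo:24, Sara:17, Simone:31, Sven:29.
The smallest farness is 17, for Sara, so Sara has the highest closeness.

Sara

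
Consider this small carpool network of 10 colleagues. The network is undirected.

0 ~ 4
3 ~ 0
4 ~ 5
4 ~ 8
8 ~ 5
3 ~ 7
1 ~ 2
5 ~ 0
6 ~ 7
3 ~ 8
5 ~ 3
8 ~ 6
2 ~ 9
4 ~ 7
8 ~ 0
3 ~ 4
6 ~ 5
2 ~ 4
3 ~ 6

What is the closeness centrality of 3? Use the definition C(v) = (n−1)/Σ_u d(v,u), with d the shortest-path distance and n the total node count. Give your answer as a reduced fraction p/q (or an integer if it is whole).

Distances from 3: 0:1, 1:3, 2:2, 4:1, 5:1, 6:1, 7:1, 8:1, 9:3. Sum = 14.
n = 10, so closeness = 9/14.

9/14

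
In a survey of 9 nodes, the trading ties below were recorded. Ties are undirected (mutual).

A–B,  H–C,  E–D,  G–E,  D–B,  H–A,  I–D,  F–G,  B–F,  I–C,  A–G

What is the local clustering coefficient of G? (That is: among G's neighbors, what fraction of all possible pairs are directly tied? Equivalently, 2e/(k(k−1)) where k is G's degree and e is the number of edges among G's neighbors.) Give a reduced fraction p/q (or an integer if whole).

G's neighbors: A, E, and F (k = 3).
Possible neighbor pairs: C(3,2) = 3. Edges among them: none → e = 0.
Clustering(G) = 0/3 = 0.

0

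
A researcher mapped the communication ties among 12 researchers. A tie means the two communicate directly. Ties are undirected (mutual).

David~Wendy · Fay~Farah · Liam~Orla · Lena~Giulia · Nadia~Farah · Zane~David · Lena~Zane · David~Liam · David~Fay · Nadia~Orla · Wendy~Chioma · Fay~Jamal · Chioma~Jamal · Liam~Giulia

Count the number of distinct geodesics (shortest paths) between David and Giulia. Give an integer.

The shortest distance is 2, and the only length-2 path is David–Liam–Giulia. So there is exactly 1 shortest path.

1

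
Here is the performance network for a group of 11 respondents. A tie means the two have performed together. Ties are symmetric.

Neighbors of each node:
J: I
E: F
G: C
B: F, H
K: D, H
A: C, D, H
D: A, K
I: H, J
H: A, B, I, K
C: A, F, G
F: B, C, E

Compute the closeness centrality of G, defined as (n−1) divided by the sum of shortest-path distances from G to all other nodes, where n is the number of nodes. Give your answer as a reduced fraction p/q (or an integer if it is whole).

1/3

Distances from G: A:2, B:3, C:1, D:3, E:3, F:2, H:3, I:4, J:5, K:4. Sum = 30.
n = 11, so closeness = 10/30 = 1/3.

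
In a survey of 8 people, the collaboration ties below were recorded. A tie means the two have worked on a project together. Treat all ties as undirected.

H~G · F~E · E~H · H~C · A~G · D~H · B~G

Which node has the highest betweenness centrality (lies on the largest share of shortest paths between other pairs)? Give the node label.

H

Unnormalized betweenness of each node: A:0, B:0, C:0, D:0, E:6, F:0, G:11, H:17.
H has the largest value, 17, making it the main broker — the node through which the most shortest paths run.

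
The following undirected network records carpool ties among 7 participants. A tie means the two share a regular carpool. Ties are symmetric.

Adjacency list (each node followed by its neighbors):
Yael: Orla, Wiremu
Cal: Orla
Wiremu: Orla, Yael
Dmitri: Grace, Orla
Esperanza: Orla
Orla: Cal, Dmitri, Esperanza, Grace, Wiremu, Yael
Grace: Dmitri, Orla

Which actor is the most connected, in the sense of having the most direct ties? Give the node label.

Degrees — Cal:1, Dmitri:2, Esperanza:1, Grace:2, Orla:6, Wiremu:2, Yael:2.
The maximum is 6, attained only by Orla.

Orla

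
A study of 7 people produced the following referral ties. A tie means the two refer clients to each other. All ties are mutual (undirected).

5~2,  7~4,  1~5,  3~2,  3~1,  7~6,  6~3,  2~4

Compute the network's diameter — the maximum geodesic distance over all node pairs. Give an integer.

Eccentricity of each node (its greatest distance to any other): 1:3, 2:2, 3:2, 4:3, 5:3, 6:3, 7:3.
The maximum eccentricity is 3, realized for instance by the pair 5–6 via 5 – 2 – 3 – 6. So the diameter is 3.

3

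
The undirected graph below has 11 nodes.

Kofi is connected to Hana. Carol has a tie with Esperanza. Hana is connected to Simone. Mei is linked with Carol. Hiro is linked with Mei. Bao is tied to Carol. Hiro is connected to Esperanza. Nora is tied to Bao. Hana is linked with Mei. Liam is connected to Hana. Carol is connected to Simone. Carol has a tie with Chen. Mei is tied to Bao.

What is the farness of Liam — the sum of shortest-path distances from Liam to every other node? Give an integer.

28

Distances from Liam: Bao:3, Carol:3, Chen:4, Esperanza:4, Hana:1, Hiro:3, Kofi:2, Mei:2, Nora:4, Simone:2.
Sum = 3 + 3 + 4 + 4 + 1 + 3 + 2 + 2 + 4 + 2 = 28.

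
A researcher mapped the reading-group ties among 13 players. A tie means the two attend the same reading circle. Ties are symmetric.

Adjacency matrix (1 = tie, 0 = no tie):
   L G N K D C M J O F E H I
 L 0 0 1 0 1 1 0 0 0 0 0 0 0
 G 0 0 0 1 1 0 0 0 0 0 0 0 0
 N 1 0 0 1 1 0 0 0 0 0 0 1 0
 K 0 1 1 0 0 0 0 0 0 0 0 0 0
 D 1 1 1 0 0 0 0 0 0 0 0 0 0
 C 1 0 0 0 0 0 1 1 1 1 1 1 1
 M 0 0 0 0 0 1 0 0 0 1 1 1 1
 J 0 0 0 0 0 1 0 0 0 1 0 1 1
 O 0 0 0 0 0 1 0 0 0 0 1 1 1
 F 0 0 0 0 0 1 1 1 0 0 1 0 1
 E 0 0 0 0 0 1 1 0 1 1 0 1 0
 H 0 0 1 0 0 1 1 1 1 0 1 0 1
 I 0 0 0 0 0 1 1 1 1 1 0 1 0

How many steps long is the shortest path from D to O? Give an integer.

3

One shortest route is D – N – H – O, which uses 3 edges, and at distance 2 from D we only reach {C, H, K}, which does not include O. So d(D,O) = 3.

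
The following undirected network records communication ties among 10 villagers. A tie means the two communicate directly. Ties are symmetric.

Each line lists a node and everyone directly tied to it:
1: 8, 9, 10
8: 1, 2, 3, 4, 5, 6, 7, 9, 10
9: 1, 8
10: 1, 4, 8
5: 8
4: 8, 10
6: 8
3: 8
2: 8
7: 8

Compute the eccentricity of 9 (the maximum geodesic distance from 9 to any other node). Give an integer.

Distances from 9: 1:1, 2:2, 3:2, 4:2, 5:2, 6:2, 7:2, 8:1, 10:2.
The largest is 2 (to 4, 10, 7, 2, 6, 3, and 5), so the eccentricity of 9 is 2.

2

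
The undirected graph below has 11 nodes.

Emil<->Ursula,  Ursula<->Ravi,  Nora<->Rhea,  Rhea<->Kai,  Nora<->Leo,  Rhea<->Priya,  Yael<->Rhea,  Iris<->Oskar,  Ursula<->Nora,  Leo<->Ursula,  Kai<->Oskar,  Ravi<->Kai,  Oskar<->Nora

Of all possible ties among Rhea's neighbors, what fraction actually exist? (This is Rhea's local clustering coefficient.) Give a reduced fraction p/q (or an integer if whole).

Rhea's neighbors: Kai, Nora, Priya, and Yael (k = 4).
Possible neighbor pairs: C(4,2) = 6. Edges among them: none → e = 0.
Clustering(Rhea) = 0/6 = 0.

0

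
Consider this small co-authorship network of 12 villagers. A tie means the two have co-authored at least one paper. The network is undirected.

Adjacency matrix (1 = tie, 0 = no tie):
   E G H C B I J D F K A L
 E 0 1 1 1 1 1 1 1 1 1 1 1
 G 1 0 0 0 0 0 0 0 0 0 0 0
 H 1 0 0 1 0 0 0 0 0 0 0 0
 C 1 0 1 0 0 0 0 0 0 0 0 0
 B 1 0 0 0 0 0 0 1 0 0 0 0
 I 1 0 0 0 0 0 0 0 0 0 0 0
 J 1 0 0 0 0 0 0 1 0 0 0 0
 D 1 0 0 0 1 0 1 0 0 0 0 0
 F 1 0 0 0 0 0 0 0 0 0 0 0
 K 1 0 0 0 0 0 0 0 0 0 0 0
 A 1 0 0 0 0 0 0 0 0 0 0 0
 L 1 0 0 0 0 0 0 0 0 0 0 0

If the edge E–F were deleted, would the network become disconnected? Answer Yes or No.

Without the E–F edge there is no alternate route between E and F, so the network disconnects. It is a bridge.

Yes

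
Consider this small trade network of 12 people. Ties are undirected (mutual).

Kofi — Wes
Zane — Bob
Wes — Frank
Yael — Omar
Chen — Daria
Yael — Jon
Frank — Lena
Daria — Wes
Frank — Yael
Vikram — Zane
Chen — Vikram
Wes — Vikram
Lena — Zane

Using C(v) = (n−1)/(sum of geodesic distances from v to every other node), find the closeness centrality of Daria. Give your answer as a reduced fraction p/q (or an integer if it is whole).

11/29

Distances from Daria: Bob:4, Chen:1, Frank:2, Jon:4, Kofi:2, Lena:3, Omar:4, Vikram:2, Wes:1, Yael:3, Zane:3. Sum = 29.
n = 12, so closeness = 11/29.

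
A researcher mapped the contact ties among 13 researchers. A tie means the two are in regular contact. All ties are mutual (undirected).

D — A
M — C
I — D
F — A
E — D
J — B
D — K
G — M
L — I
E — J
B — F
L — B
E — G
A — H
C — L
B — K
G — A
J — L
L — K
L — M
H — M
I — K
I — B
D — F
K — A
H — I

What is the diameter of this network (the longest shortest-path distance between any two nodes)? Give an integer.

Eccentricity of each node (its greatest distance to any other): A:3, B:3, C:3, D:3, E:3, F:3, G:3, H:3, I:3, J:3, K:2, L:2, M:3.
The maximum eccentricity is 3, realized for instance by the pair M–F via M – G – A – F. So the diameter is 3.

3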